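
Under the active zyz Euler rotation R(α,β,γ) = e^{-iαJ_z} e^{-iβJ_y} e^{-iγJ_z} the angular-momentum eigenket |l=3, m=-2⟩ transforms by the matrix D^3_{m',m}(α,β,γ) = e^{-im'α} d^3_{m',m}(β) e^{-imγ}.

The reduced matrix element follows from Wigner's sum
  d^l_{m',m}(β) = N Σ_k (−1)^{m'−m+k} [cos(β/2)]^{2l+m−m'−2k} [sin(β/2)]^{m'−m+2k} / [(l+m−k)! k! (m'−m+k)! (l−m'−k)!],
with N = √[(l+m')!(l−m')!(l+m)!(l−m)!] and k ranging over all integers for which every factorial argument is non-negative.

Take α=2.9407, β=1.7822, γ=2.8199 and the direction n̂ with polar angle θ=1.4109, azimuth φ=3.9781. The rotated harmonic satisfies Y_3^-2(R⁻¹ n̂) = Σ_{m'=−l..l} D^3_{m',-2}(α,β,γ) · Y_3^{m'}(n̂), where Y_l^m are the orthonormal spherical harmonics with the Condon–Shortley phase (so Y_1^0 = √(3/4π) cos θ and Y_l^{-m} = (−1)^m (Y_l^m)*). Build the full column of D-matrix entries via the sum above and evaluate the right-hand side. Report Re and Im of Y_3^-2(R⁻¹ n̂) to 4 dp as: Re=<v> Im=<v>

Need the full column D^3_{m',-2} for m'=−3..3 at α=2.9407, β=1.7822, γ=2.8199.
cos(β/2)=0.628557, sin(β/2)=0.777764
d^3_{-3,-2}: single k=1 term ⇒ +0.186916;  D = -0.059637+0.177147i
d^3_{-2,-2}: k∈[0..1] ⇒ +0.061669 -0.472110 = -0.410441;  D = -0.205941+0.355036i
d^3_{-1,-2}: k∈[0..1] ⇒ -0.241307 +0.738936 = +0.497628;  D = -0.330560+0.371973i
d^3_{0,-2}: k∈[0..1] ⇒ +0.517171 -0.791845 = -0.274674;  D = -0.219758+0.164779i
d^3_{1,-2}: k∈[0..1] ⇒ -0.738936 +0.565696 = -0.173240;  D = +0.156555-0.074180i
d^3_{2,-2}: k∈[0..1] ⇒ +0.722852 -0.221353 = +0.501499;  D = +0.486934-0.119987i
d^3_{3,-2}: single k=0 term ⇒ -0.438186;  D = +0.437823-0.017832i
Y_3^{m'}(θ=1.4109,φ=3.9781) and Σ D·Y over m':
  (-0.0596+0.1771i)·(+0.3239+0.2372i)  (-0.2059+0.3550i)·(-0.0162-0.1578i)  (-0.3306+0.3720i)·(+0.1867-0.2068i)  (-0.2198+0.1648i)·(-0.1707+0.0000i)  (+0.1566-0.0742i)·(-0.1867-0.2068i)  (+0.4869-0.1200i)·(-0.0162+0.1578i)  (+0.4378-0.0178i)·(-0.3239+0.2372i)
Y_3^-2(R⁻¹ n̂) = -0.120355+0.349512i

Re=-0.1204 Im=0.3495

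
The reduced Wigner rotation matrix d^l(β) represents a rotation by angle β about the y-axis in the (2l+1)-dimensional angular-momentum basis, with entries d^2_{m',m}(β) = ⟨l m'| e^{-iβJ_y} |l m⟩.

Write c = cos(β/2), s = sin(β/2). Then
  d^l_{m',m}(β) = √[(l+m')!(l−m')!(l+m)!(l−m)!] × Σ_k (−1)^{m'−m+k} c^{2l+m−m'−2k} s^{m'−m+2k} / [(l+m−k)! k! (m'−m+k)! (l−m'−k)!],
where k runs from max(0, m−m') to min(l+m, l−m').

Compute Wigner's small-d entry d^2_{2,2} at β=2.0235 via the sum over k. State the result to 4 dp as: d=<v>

d=0.0791

d^2_{2,2}(β=2.0235) via Wigner's sum:
Half-angle: c=0.530378, s=0.847761. N=√(24·1·24·1)=24.000000
k: max(0,(2)−(2))=0 … min(2+(2),2−(2))=0
  k=0: (−1)^0·24.0000/(24)·0.5304^4·0.8478^0 = +0.079130
d^2_{2,2}(2.0235) = +0.079130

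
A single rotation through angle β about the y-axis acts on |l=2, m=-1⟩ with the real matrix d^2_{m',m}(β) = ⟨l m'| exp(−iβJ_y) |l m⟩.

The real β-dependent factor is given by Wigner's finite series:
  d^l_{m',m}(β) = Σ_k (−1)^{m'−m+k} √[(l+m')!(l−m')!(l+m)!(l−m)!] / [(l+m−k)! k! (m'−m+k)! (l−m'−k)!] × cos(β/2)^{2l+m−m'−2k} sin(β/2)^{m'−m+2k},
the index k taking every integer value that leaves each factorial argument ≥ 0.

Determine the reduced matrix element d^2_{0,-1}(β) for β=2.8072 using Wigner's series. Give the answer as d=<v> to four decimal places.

d^2_{0,-1}(β=2.8072) via Wigner's sum:
Half-angle: c=0.166418, s=0.986055. N=√(2·2·1·6)=4.898979
The bounds max(0,m−m')=0 and min(l+m,l−m')=1 give 2 terms
  k=0: (−1)^1·4.8990/(2)·0.1664^3·0.9861^1 = -0.011132
  k=1: (−1)^2·4.8990/(2)·0.1664^1·0.9861^3 = +0.390824
d^2_{0,-1}(2.8072) = -0.011132 +0.390824 = +0.379691

d=0.3797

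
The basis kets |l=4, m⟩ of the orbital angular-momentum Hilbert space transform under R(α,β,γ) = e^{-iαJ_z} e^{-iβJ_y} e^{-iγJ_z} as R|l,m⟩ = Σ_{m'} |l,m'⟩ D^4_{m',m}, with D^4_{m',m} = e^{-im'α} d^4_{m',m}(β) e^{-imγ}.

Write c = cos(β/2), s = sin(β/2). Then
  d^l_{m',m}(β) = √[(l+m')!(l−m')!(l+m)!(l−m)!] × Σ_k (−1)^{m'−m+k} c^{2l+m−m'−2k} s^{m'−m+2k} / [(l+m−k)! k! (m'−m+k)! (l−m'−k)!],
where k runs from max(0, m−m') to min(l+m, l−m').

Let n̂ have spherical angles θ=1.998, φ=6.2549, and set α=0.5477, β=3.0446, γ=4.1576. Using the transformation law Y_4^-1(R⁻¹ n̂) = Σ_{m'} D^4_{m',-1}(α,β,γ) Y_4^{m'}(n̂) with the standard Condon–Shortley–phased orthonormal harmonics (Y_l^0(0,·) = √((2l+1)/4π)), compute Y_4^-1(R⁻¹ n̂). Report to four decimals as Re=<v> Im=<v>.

Need the full column D^4_{m',-1} for m'=−4..4 at α=0.5477, β=3.0446, γ=4.1576.
cos(β/2)=0.048477, sin(β/2)=0.998824
d^4_{-4,-1}: single k=3 term ⇒ +0.000002;  D = +0.000002+0.000000i
d^4_{-3,-1}: k∈[2..3] ⇒ +0.000000 -0.000073 = -0.000073;  D = -0.000064+0.000034i
d^4_{-2,-1}: k∈[1..3] ⇒ +0.000000 -0.000006 +0.001602 = +0.001596;  D = +0.000821-0.001368i
d^4_{-1,-1}: k∈[0..3] ⇒ +0.000000 -0.000000 +0.000165 -0.023335 = -0.023171;  D = +0.000164+0.023170i
d^4_{0,-1}: k∈[0..3] ⇒ -0.000000 +0.000007 -0.003039 +0.215019 = +0.211987;  D = -0.111667-0.180192i
d^4_{1,-1}: k∈[0..3] ⇒ +0.000000 -0.000165 +0.035003 -0.990633 = -0.955795;  D = +0.852888+0.431423i
d^4_{2,-1}: k∈[0..2] ⇒ -0.000004 +0.002403 -0.203985 = -0.201586;  D = +0.200951-0.015988i
d^4_{3,-1}: k∈[0..1] ⇒ +0.000073 -0.018522 = -0.018449;  D = +0.014939-0.010826i
d^4_{4,-1}: single k=0 term ⇒ -0.000848;  D = +0.000327-0.000782i
Y_4^{m'}(θ=1.998,φ=6.2549) and Σ D·Y over m':
  (+0.0000+0.0000i)·(+0.3017+0.0343i)  (-0.0001+0.0000i)·(-0.3896-0.0331i)  (+0.0008-0.0014i)·(+0.0558+0.0032i)  (+0.0002+0.0232i)·(+0.3207+0.0091i)  (-0.1117-0.1802i)·(-0.1183+0.0000i)  (+0.8529+0.4314i)·(-0.3207+0.0091i)  (+0.2010-0.0160i)·(+0.0558-0.0032i)  (+0.0149-0.0108i)·(+0.3896-0.0331i)  (+0.0003-0.0008i)·(+0.3017-0.0343i)
Y_4^-1(R⁻¹ n̂) = -0.247599-0.108431i

Re=-0.2476 Im=-0.1084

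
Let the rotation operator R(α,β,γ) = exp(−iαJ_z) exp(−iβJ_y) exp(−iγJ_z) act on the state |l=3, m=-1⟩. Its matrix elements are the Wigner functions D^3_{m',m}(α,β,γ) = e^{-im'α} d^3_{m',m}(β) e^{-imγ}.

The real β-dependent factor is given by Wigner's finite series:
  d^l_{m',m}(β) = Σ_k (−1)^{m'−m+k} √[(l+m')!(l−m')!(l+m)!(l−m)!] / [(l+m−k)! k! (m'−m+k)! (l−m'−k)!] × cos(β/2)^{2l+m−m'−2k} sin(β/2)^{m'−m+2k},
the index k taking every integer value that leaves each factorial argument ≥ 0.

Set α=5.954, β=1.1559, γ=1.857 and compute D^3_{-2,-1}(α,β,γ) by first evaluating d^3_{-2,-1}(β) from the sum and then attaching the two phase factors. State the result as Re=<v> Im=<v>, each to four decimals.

Re=0.0386 Im=0.0990

First d^3_{-2,-1}(β=1.1559), then the phase factors e^{-i(-2)α} and e^{-i(-1)γ}:
With c≡cos(β/2)=0.837584 and s≡sin(β/2)=0.546308, N=[1·120·2·24]^{1/2}=75.894664
k∈{1,2} keeps every argument non-negative
  k=1: (−1)^0·75.8947/(24)·0.8376^5·0.5463^1 = +0.712165
  k=2: (−1)^1·75.8947/(12)·0.8376^3·0.5463^3 = -0.605938
d^3_{-2,-1}(1.1559) = +0.712165 -0.605938 = +0.106226
D = (+0.790990-0.611829i)·(+0.106226)·(-0.282312+0.959323i) = +0.038628+0.098954i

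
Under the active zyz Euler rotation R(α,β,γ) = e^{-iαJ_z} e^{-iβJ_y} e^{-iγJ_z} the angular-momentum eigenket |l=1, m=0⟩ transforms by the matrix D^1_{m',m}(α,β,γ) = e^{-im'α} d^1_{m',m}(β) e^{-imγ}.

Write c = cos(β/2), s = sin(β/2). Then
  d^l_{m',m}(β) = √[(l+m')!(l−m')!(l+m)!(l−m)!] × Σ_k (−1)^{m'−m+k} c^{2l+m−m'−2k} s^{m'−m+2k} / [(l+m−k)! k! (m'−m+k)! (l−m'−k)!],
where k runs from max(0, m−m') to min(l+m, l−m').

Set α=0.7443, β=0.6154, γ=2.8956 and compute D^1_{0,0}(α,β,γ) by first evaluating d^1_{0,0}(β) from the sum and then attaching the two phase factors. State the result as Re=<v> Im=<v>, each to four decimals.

Split into d^1_{0,0}(β=0.6154) × two z-phases.
With c≡cos(β/2)=0.953033 and s≡sin(β/2)=0.302867, N=[1·1·1·1]^{1/2}=1.000000
k∈{0,1} keeps every argument non-negative
  k=0: (−1)^0·1.0000/(1)·0.9530^2·0.3029^0 = +0.908271
  k=1: (−1)^1·1.0000/(1)·0.9530^0·0.3029^2 = -0.091729
d^1_{0,0}(0.6154) = +0.908271 -0.091729 = +0.816543
Attach z-rotation phases: D = e^{-i(0)(0.7443)}·(+0.816543)·e^{-i(0)(2.8956)} = +0.816543+0.000000i

Re=0.8165 Im=0.0000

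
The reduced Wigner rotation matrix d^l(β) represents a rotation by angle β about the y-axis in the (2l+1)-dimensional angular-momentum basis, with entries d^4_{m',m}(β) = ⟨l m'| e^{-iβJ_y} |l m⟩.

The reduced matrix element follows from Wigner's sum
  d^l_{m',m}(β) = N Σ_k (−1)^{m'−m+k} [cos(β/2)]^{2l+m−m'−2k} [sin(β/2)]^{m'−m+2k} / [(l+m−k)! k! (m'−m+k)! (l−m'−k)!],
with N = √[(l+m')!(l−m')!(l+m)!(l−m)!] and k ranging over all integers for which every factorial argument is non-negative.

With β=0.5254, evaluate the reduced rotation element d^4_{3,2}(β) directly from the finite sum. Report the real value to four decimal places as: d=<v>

d^4_{3,2}(β=0.5254) via Wigner's sum:
With c≡cos(β/2)=0.965692 and s≡sin(β/2)=0.259689, N=[5040·1·720·2]^{1/2}=2693.993318
Admissible k: 0..1 (factorial args all ≥0)
  k=0: (−1)^1·2693.9933/(720)·0.9657^7·0.2597^1 = -0.761007
  k=1: (−1)^2·2693.9933/(240)·0.9657^5·0.2597^3 = +0.165097
d^4_{3,2}(0.5254) = -0.761007 +0.165097 = -0.595910

d=-0.5959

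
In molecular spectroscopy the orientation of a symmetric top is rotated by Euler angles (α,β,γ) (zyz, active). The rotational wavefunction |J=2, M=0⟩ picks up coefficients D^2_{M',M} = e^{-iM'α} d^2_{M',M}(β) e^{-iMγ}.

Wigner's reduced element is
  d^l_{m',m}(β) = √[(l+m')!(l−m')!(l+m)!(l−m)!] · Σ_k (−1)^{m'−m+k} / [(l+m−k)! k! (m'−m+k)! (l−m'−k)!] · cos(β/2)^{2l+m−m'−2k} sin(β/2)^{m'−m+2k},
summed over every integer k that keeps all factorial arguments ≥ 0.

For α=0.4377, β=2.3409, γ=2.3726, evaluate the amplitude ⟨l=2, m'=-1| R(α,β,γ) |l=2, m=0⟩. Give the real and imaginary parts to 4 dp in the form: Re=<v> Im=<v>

D^2_{-1,0}(0.4377,2.3409,2.3726) = e^{-i·-1·0.4377}·d^2_{-1,0}(2.3409)·e^{-i·0·2.3726}. Compute d first:
With c≡cos(β/2)=0.389737 and s≡sin(β/2)=0.920926, N=[1·6·2·2]^{1/2}=4.898979
k: max(0,(0)−(-1))=1 … min(2+(0),2−(-1))=2
  k=1: (−1)^0·4.8990/(2)·0.3897^3·0.9209^1 = +0.133542
  k=2: (−1)^1·4.8990/(2)·0.3897^1·0.9209^3 = -0.745627
d^2_{-1,0}(2.3409) = +0.133542 -0.745627 = -0.612086
Phases: e^{-i·(-1)·0.4377}=+0.905729+0.423857i, e^{-i·(0)·2.3726}=+1.000000+0.000000i ⇒ D=-0.554384-0.259437i

Re=-0.5544 Im=-0.2594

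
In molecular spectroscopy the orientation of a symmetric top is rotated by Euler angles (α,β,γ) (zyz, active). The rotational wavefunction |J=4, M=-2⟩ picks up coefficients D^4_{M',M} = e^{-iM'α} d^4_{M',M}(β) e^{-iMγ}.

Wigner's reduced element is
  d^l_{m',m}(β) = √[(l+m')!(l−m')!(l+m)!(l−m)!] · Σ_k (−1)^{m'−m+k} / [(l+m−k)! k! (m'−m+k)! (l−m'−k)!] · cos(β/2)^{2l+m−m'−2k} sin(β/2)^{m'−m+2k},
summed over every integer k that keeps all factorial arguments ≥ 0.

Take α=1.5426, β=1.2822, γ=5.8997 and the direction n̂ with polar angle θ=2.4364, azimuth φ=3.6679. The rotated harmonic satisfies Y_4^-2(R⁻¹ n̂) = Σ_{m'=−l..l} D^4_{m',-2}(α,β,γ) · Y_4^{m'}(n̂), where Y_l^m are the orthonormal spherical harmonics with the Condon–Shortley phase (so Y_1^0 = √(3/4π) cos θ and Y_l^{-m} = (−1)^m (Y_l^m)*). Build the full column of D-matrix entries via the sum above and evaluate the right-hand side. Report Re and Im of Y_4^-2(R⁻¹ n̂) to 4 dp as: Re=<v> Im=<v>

Re=-0.1484 Im=-0.2040

Need the full column D^4_{m',-2} for m'=−4..4 at α=1.5426, β=1.2822, γ=5.8997.
cos(β/2)=0.801438, sin(β/2)=0.598077
d^4_{-4,-2}: single k=2 term ⇒ +0.501550;  D = +0.319658-0.386486i
d^4_{-3,-2}: k∈[1..2] ⇒ +0.475239 -0.793977 = -0.318738;  D = +0.239789+0.209988i
d^4_{-2,-2}: k∈[0..2] ⇒ +0.170201 -1.137409 +0.791774 = -0.175435;  D = +0.119253-0.128670i
d^4_{-1,-2}: k∈[0..2] ⇒ -0.538871 +1.500476 -0.557073 = +0.404532;  D = +0.288828+0.283239i
d^4_{0,-2}: k∈[0..2] ⇒ +0.899201 -1.335365 +0.278873 = -0.157292;  D = -0.113252+0.109154i
d^4_{1,-2}: k∈[0..2] ⇒ -1.000317 +0.835610 -0.093070 = -0.257777;  D = +0.173583+0.190573i
d^4_{2,-2}: k∈[0..2] ⇒ +0.791774 -0.352749 +0.016370 = +0.455395;  D = -0.345183+0.297042i
d^4_{3,-2}: k∈[0..1] ⇒ -0.442163 +0.082080 = -0.360083;  D = -0.227084-0.279451i
d^4_{4,-2}: single k=0 term ⇒ +0.155548;  D = +0.123434-0.094653i
Y_4^{m'}(θ=2.4364,φ=3.6679) and Σ D·Y over m':
  (+0.3197-0.3865i)·(-0.0398-0.0672i)  (+0.2398+0.2100i)·(-0.0021-0.2596i)  (+0.1193-0.1287i)·(+0.2129-0.3735i)  (+0.2888+0.2832i)·(+0.2138-0.1242i)  (-0.1133+0.1092i)·(-0.2779+0.0000i)  (+0.1736+0.1906i)·(-0.2138-0.1242i)  (-0.3452+0.2970i)·(+0.2129+0.3735i)  (-0.2271-0.2795i)·(+0.0021-0.2596i)  (+0.1234-0.0947i)·(-0.0398+0.0672i)
Y_4^-2(R⁻¹ n̂) = -0.148393-0.203954i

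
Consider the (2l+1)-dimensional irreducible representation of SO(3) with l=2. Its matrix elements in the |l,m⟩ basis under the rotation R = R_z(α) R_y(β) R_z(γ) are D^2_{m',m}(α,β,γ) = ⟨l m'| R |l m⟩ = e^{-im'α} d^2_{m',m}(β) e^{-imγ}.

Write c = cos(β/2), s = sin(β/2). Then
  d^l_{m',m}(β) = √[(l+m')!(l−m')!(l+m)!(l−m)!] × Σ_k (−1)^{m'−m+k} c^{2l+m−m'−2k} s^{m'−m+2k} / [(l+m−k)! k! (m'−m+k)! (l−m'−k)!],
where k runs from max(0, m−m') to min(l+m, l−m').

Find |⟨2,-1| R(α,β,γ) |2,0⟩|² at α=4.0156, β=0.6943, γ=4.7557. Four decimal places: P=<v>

P=0.3627

Split into d^2_{-1,0}(β=0.6943) × two z-phases.
c=cos(0.6943/2)=0.940346, s=sin(0.6943/2)=0.340219; N=√[1·6·2·2]=4.898979
k: max(0,(0)−(-1))=1 … min(2+(0),2−(-1))=2
  k=1: (−1)^0·4.8990/(2)·0.9403^3·0.3402^1 = +0.692943
  k=2: (−1)^1·4.8990/(2)·0.9403^1·0.3402^3 = -0.090707
d^2_{-1,0}(0.6943) = +0.692943 -0.090707 = +0.602237
|D^2_{-1,0}|² = |d^2_{-1,0}(β)|² = (+0.602237)² = 0.362689 (the z-rotation phases have unit modulus)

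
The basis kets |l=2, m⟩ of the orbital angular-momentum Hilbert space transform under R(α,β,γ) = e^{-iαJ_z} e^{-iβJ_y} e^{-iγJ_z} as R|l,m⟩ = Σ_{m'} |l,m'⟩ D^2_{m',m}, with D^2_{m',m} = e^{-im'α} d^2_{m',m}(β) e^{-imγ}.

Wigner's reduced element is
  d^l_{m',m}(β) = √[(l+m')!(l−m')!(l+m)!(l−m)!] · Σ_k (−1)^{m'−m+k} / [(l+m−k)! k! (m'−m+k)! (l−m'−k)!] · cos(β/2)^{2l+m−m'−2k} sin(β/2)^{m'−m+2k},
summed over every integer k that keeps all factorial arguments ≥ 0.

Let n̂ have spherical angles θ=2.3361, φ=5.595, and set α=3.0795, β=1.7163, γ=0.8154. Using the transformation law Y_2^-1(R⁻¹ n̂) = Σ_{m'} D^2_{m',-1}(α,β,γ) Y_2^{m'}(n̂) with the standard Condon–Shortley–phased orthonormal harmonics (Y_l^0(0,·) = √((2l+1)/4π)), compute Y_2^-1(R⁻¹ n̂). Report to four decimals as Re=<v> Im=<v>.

Re=-0.3084 Im=-0.1000

Need the full column D^2_{m',-1} for m'=−2..2 at α=3.0795, β=1.7163, γ=0.8154.
cos(β/2)=0.653838, sin(β/2)=0.756634
d^2_{-2,-1}: single k=1 term ⇒ +0.422987;  D = +0.325900+0.269643i
d^2_{-1,-1}: k∈[0..1] ⇒ +0.182760 -0.734233 = -0.551473;  D = +0.402261+0.377238i
d^2_{0,-1}: k∈[0..1] ⇒ -0.518051 +0.693752 = +0.175700;  D = +0.120456+0.127910i
d^2_{1,-1}: k∈[0..1] ⇒ +0.734233 -0.327751 = +0.406482;  D = -0.259775-0.312641i
d^2_{2,-1}: single k=0 term ⇒ -0.566446;  D = -0.334273-0.457299i
Y_2^{m'}(θ=2.3361,φ=5.595) and Σ D·Y over m':
  (+0.3259+0.2696i)·(+0.0388+0.1971i)  (+0.4023+0.3772i)·(-0.2981-0.2451i)  (+0.1205+0.1279i)·(+0.1387+0.0000i)  (-0.2598-0.3126i)·(+0.2981-0.2451i)  (-0.3343-0.4573i)·(+0.0388-0.1971i)
Y_2^-1(R⁻¹ n̂) = -0.308438-0.100010i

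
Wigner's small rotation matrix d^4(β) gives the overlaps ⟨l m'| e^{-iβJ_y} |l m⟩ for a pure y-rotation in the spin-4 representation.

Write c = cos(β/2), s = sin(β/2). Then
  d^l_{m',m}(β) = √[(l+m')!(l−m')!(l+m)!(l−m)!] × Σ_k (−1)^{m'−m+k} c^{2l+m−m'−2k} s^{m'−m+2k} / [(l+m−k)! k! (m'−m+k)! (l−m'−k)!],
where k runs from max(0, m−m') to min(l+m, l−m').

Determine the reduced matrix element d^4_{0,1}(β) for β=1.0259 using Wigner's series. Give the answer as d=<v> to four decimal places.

d=-0.2774

d^4_{0,1}(β=1.0259) via Wigner's sum:
c=cos(1.0259/2)=0.871301, s=sin(1.0259/2)=0.490750; N=√[24·24·120·6]=643.987578
k∈{1,2,3,4} keeps every argument non-negative
  k=1: (−1)^0·643.9876/(144)·0.8713^7·0.4907^1 = +0.836664
  k=2: (−1)^1·643.9876/(24)·0.8713^5·0.4907^3 = -1.592526
  k=3: (−1)^2·643.9876/(24)·0.8713^3·0.4907^5 = +0.505208
  k=4: (−1)^3·643.9876/(144)·0.8713^1·0.4907^7 = -0.026712
d^4_{0,1}(1.0259) = +0.836664 -1.592526 +0.505208 -0.026712 = -0.277365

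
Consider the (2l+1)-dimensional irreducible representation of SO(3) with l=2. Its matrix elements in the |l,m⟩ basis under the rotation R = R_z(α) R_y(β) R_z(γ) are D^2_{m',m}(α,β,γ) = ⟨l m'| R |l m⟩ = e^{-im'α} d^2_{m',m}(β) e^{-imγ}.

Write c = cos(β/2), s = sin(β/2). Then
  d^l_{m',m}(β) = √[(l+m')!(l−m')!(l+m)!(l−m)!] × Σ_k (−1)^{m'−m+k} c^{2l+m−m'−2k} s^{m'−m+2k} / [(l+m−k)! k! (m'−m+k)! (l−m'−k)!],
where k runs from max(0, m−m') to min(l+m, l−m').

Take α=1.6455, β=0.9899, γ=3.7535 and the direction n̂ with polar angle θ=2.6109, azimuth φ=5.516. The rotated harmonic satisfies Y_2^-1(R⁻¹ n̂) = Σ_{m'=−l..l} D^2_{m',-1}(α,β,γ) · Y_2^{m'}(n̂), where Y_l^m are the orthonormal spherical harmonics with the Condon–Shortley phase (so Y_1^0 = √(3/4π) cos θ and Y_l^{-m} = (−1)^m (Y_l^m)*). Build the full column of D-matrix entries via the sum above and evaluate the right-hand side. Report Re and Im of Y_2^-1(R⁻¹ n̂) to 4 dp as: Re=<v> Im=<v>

Re=0.1383 Im=0.3481

Need the full column D^2_{m',-1} for m'=−2..2 at α=1.6455, β=0.9899, γ=3.7535.
cos(β/2)=0.879992, sin(β/2)=0.474988
d^2_{-2,-1}: single k=1 term ⇒ +0.647365;  D = +0.468647+0.446600i
d^2_{-1,-1}: k∈[0..1] ⇒ +0.599675 -0.524136 = +0.075539;  D = +0.047886-0.058422i
d^2_{0,-1}: k∈[0..1] ⇒ -0.792857 +0.230994 = -0.561862;  D = +0.459915+0.322751i
d^2_{1,-1}: k∈[0..1] ⇒ +0.524136 -0.050901 = +0.473234;  D = -0.242171+0.406576i
d^2_{2,-1}: single k=0 term ⇒ -0.188606;  D = -0.168791-0.084154i
Y_2^{m'}(θ=2.6109,φ=5.516) and Σ D·Y over m':
  (+0.4686+0.4466i)·(+0.0036+0.0989i)  (+0.0479-0.0584i)·(-0.2428-0.2341i)  (+0.4599+0.3228i)·(+0.3884+0.0000i)  (-0.2422+0.4066i)·(+0.2428-0.2341i)  (-0.1688-0.0842i)·(+0.0036-0.0989i)
Y_2^-1(R⁻¹ n̂) = +0.138309+0.348057i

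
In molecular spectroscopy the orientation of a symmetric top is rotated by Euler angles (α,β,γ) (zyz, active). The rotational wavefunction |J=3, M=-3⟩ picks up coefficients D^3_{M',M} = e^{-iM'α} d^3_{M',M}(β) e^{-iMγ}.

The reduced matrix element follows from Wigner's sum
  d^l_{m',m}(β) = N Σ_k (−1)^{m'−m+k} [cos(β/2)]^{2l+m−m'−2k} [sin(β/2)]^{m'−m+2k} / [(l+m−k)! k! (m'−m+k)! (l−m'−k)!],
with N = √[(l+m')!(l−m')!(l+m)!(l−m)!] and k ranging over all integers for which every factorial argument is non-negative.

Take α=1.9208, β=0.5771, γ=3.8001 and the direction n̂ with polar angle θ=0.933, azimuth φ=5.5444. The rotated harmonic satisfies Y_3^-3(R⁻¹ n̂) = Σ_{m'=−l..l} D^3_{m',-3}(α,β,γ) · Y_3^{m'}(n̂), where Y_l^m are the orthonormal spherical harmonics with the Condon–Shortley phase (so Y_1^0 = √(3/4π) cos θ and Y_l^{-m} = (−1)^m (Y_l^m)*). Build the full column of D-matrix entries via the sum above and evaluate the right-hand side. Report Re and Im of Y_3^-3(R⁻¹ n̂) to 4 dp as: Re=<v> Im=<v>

Re=0.2785 Im=0.3004

Need the full column D^3_{m',-3} for m'=−3..3 at α=1.9208, β=0.5771, γ=3.8001.
cos(β/2)=0.958657, sin(β/2)=0.284562
d^3_{-3,-3}: single k=0 term ⇒ +0.776213;  D = -0.089885-0.770991i
d^3_{-2,-3}: single k=0 term ⇒ -0.564379;  D = +0.504184-0.253617i
d^3_{-1,-3}: single k=0 term ⇒ +0.264883;  D = +0.192956+0.181469i
d^3_{0,-3}: single k=0 term ⇒ -0.090790;  D = -0.035750+0.083455i
d^3_{1,-3}: single k=0 term ⇒ +0.023339;  D = -0.023304-0.001277i
d^3_{2,-3}: single k=0 term ⇒ -0.004382;  D = -0.001275-0.004192i
d^3_{3,-3}: single k=0 term ⇒ +0.000531;  D = +0.000424-0.000319i
Y_3^{m'}(θ=0.933,φ=5.5444) and Σ D·Y over m':
  (-0.0899-0.7710i)·(-0.1302+0.1728i)  (+0.5042-0.2536i)·(+0.0366+0.3911i)  (+0.1930+0.1815i)·(+0.1483+0.1351i)  (-0.0358+0.0835i)·(-0.2727+0.0000i)  (-0.0233-0.0013i)·(-0.1483+0.1351i)  (-0.0013-0.0042i)·(+0.0366-0.3911i)  (+0.0004-0.0003i)·(+0.1302+0.1728i)
Y_3^-3(R⁻¹ n̂) = +0.278468+0.300369i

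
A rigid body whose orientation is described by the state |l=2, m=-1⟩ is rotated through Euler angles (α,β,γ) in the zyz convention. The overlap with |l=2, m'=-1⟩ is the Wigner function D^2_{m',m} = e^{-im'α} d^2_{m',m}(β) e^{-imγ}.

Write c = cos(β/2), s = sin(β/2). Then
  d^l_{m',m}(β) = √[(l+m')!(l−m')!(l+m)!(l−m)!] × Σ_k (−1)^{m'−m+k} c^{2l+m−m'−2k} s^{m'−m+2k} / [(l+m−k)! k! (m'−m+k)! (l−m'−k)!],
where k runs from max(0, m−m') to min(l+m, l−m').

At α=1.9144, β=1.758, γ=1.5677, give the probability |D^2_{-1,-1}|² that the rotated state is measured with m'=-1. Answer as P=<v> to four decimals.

D^2_{-1,-1}(1.9144,1.758,1.5677) = e^{-i·-1·1.9144}·d^2_{-1,-1}(1.758)·e^{-i·-1·1.5677}. Compute d first:
c=cos(1.758/2)=0.637922, s=sin(1.758/2)=0.770101; N=√[1·6·1·6]=6.000000
k: max(0,(-1)−(-1))=0 … min(2+(-1),2−(-1))=1
  k=0: (−1)^0·6.0000/(6)·0.6379^4·0.7701^0 = +0.165603
  k=1: (−1)^1·6.0000/(2)·0.6379^2·0.7701^2 = -0.724022
d^2_{-1,-1}(1.758) = +0.165603 -0.724022 = -0.558418
|D^2_{-1,-1}|² = |d^2_{-1,-1}(β)|² = (-0.558418)² = 0.311831 (the z-rotation phases have unit modulus)

P=0.3118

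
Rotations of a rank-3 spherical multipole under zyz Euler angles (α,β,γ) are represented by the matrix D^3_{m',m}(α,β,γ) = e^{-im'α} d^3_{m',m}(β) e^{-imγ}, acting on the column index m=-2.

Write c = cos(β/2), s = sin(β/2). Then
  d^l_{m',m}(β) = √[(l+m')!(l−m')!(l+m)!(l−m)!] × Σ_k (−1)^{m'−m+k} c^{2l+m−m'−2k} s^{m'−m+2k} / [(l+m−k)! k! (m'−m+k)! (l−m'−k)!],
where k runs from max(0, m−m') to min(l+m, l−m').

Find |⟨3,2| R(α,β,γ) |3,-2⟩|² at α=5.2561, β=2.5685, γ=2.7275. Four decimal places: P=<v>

Split into d^3_{2,-2}(β=2.5685) × two z-phases.
Half-angle: c=0.282641, s=0.959226. N=√(120·1·1·120)=120.000000
k∈{0,1} keeps every argument non-negative
  k=0: (−1)^4·120.0000/(24)·0.2826^2·0.9592^4 = +0.338161
  k=1: (−1)^5·120.0000/(120)·0.2826^0·0.9592^6 = -0.778978
d^3_{2,-2}(2.5685) = +0.338161 -0.778978 = -0.440816
|D^3_{2,-2}|² = |d^3_{2,-2}(β)|² = (-0.440816)² = 0.194319 (the z-rotation phases have unit modulus)

P=0.1943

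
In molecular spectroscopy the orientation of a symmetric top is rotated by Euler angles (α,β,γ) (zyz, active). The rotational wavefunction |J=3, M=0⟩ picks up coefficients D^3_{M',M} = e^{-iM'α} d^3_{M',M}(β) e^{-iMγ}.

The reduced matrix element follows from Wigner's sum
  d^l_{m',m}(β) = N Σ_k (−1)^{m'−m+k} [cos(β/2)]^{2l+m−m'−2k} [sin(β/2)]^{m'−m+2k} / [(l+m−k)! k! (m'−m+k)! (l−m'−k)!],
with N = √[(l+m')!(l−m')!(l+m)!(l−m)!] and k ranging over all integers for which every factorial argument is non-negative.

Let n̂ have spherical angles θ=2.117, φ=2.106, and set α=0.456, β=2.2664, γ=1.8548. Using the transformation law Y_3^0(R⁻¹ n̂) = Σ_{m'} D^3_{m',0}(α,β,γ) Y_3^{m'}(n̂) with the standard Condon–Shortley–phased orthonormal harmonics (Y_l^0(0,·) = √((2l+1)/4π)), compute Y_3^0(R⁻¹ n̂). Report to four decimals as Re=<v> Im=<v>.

Re=-0.2732 Im=0.0000

Need the full column D^3_{m',0} for m'=−3..3 at α=0.456, β=2.2664, γ=1.8548.
cos(β/2)=0.423764, sin(β/2)=0.905773
d^3_{-3,0}: single k=3 term ⇒ +0.252897;  D = +0.050936+0.247714i
d^3_{-2,0}: k∈[2..3] ⇒ +0.144908 -0.662041 = -0.517133;  D = -0.316571-0.408912i
d^3_{-1,0}: k∈[1..3] ⇒ +0.042877 -0.587679 +0.894975 = +0.350173;  D = +0.314392+0.154202i
d^3_{0,0}: k∈[0..3] ⇒ +0.005791 -0.238109 +1.087845 -0.552225 = +0.303302;  D = +0.303302+0.000000i
d^3_{1,0}: k∈[0..2] ⇒ -0.042877 +0.587679 -0.894975 = -0.350173;  D = -0.314392+0.154202i
d^3_{2,0}: k∈[0..1] ⇒ +0.144908 -0.662041 = -0.517133;  D = -0.316571+0.408912i
d^3_{3,0}: single k=0 term ⇒ -0.252897;  D = -0.050936+0.247714i
Y_3^{m'}(θ=2.117,φ=2.106) and Σ D·Y over m':
  (+0.0509+0.2477i)·(+0.2602-0.0091i)  (-0.3166-0.4089i)·(+0.1860-0.3401i)  (+0.3144+0.1542i)·(-0.0492-0.0829i)  (+0.3033+0.0000i)·(+0.3200+0.0000i)  (-0.3144+0.1542i)·(+0.0492-0.0829i)  (-0.3166+0.4089i)·(+0.1860+0.3401i)  (-0.0509+0.2477i)·(-0.2602-0.0091i)
Y_3^0(R⁻¹ n̂) = -0.273178+0.000000i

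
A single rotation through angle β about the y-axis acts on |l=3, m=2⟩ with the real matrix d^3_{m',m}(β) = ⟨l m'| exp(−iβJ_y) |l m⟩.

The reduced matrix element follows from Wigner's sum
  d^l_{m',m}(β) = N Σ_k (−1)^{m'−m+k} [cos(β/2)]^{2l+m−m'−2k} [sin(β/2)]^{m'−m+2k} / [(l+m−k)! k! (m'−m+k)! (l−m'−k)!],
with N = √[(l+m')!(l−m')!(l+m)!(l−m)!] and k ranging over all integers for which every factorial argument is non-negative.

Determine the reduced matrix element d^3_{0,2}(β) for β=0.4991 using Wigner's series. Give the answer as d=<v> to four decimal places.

d=0.2754

d^3_{0,2}(β=0.4991) via Wigner's sum:
Half-angle: c=0.969024, s=0.246968. N=√(6·6·120·1)=65.726707
Admissible k: 2..3 (factorial args all ≥0)
  k=2: (−1)^0·65.7267/(12)·0.9690^4·0.2470^2 = +0.294564
  k=3: (−1)^1·65.7267/(12)·0.9690^2·0.2470^4 = -0.019133
d^3_{0,2}(0.4991) = +0.294564 -0.019133 = +0.275430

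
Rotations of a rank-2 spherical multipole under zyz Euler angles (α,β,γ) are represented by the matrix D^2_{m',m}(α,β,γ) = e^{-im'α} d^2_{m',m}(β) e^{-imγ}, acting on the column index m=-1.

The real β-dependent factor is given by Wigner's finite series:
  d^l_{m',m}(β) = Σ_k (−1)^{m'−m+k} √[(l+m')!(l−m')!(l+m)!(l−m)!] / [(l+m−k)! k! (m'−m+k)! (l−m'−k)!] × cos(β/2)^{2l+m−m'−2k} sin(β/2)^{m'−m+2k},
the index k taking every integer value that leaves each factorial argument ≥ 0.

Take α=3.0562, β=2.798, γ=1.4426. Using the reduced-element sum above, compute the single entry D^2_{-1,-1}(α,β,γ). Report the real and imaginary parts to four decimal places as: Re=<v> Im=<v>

D^2_{-1,-1}(3.0562,2.798,1.4426) = e^{-i·-1·3.0562}·d^2_{-1,-1}(2.798)·e^{-i·-1·1.4426}. Compute d first:
c=cos(2.798/2)=0.170953, s=sin(2.798/2)=0.985279; N=√[1·6·1·6]=6.000000
k: max(0,(-1)−(-1))=0 … min(2+(-1),2−(-1))=1
  k=0: (−1)^0·6.0000/(6)·0.1710^4·0.9853^0 = +0.000854
  k=1: (−1)^1·6.0000/(2)·0.1710^2·0.9853^2 = -0.085112
d^2_{-1,-1}(2.798) = +0.000854 -0.085112 = -0.084258
Phases: e^{-i·(-1)·3.0562}=-0.996356+0.085289i, e^{-i·(-1)·1.4426}=+0.127845+0.991794i ⇒ D=+0.017860+0.082343i

Re=0.0179 Im=0.0823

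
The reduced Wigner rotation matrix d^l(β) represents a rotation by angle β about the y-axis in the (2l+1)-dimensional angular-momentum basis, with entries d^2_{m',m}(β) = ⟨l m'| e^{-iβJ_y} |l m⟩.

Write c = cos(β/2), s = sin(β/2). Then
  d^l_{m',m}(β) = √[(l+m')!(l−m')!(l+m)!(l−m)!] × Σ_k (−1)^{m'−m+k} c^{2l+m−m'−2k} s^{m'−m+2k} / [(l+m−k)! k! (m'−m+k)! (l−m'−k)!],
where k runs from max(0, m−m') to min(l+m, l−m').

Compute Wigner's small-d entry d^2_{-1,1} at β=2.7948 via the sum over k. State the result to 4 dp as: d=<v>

d=-0.8547

d^2_{-1,1}(β=2.7948) via Wigner's sum:
c=cos(2.7948/2)=0.172529, s=sin(2.7948/2)=0.985004; N=√[1·6·6·1]=6.000000
Admissible k: 2..3 (factorial args all ≥0)
  k=2: (−1)^0·6.0000/(2)·0.1725^2·0.9850^2 = +0.086640
  k=3: (−1)^1·6.0000/(6)·0.1725^0·0.9850^4 = -0.941354
d^2_{-1,1}(2.7948) = +0.086640 -0.941354 = -0.854713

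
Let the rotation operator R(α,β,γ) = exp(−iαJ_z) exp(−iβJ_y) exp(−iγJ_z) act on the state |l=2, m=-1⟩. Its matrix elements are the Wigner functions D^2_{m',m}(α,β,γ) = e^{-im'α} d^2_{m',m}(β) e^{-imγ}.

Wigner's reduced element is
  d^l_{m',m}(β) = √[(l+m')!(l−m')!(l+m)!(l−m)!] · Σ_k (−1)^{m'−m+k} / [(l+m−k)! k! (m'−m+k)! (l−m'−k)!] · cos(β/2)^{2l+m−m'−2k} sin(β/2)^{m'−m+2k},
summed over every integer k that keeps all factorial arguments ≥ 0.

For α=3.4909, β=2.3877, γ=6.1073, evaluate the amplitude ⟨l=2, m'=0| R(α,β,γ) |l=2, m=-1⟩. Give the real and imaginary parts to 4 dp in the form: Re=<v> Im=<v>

Split into d^2_{0,-1}(β=2.3877) × two z-phases.
c=cos(2.3877/2)=0.368083, s=sin(2.3877/2)=0.929793; N=√[2·2·1·6]=4.898979
Admissible k: 0..1 (factorial args all ≥0)
  k=0: (−1)^1·4.8990/(2)·0.3681^3·0.9298^1 = -0.113579
  k=1: (−1)^2·4.8990/(2)·0.3681^1·0.9298^3 = +0.724736
d^2_{0,-1}(2.3877) = -0.113579 +0.724736 = +0.611157
Attach z-rotation phases: D = e^{-i(0)(3.4909)}·(+0.611157)·e^{-i(-1)(6.1073)} = +0.601728-0.106940i

Re=0.6017 Im=-0.1069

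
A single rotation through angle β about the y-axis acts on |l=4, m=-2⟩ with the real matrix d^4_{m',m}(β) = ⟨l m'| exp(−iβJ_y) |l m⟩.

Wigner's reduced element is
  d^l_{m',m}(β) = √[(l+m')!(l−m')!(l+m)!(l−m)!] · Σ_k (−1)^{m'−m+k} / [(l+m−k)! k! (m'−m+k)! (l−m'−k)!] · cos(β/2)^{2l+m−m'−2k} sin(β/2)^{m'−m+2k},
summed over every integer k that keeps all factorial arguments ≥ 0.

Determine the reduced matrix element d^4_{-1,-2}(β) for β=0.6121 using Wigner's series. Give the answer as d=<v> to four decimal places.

d^4_{-1,-2}(β=0.6121) via Wigner's sum:
With c≡cos(β/2)=0.953531 and s≡sin(β/2)=0.301295, N=[6·120·2·720]^{1/2}=1018.233765
Admissible k: 0..2 (factorial args all ≥0)
  k=0: (−1)^1·1018.2338/(240)·0.9535^7·0.3013^1 = -0.916161
  k=1: (−1)^2·1018.2338/(48)·0.9535^5·0.3013^3 = +0.457356
  k=2: (−1)^3·1018.2338/(72)·0.9535^3·0.3013^5 = -0.030442
d^4_{-1,-2}(0.6121) = -0.916161 +0.457356 -0.030442 = -0.489247

d=-0.4892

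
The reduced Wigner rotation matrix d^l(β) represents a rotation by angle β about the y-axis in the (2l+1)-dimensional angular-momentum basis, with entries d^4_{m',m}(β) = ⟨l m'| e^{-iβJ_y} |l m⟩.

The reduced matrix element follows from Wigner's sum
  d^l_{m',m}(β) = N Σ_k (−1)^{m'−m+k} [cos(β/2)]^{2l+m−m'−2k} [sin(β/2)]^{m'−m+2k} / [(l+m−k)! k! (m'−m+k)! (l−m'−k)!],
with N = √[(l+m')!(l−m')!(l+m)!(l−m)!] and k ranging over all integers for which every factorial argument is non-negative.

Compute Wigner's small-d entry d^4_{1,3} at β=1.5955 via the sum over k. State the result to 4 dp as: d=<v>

d=-0.3542

d^4_{1,3}(β=1.5955) via Wigner's sum:
With c≡cos(β/2)=0.698319 and s≡sin(β/2)=0.715787, N=[120·6·5040·1]^{1/2}=1904.940944
Admissible k: 2..3 (factorial args all ≥0)
  k=2: (−1)^0·1904.9409/(240)·0.6983^6·0.7158^2 = +0.471586
  k=3: (−1)^1·1904.9409/(144)·0.6983^4·0.7158^4 = -0.825789
d^4_{1,3}(1.5955) = +0.471586 -0.825789 = -0.354203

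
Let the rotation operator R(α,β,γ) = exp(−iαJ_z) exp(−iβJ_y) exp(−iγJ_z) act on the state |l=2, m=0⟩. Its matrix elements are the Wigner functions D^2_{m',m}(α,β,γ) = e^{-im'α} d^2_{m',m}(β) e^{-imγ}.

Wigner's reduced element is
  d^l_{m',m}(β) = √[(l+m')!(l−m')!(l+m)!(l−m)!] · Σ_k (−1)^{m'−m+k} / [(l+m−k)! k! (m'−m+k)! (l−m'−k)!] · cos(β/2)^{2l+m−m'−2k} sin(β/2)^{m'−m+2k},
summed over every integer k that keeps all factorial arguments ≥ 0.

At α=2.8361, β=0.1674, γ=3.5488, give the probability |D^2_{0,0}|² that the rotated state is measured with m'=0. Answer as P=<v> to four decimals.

D^2_{0,0}(2.8361,0.1674,3.5488) = e^{-i·0·2.8361}·d^2_{0,0}(0.1674)·e^{-i·0·3.5488}. Compute d first:
Half-angle: c=0.996499, s=0.083602. N=√(2·2·2·2)=4.000000
k∈{0,1,2} keeps every argument non-negative
  k=0: (−1)^0·4.0000/(4)·0.9965^4·0.0836^0 = +0.986070
  k=1: (−1)^1·4.0000/(1)·0.9965^2·0.0836^2 = -0.027762
  k=2: (−1)^2·4.0000/(4)·0.9965^0·0.0836^4 = +0.000049
d^2_{0,0}(0.1674) = +0.986070 -0.027762 +0.000049 = +0.958357
|D^2_{0,0}|² = |d^2_{0,0}(β)|² = (+0.958357)² = 0.918448 (the z-rotation phases have unit modulus)

P=0.9184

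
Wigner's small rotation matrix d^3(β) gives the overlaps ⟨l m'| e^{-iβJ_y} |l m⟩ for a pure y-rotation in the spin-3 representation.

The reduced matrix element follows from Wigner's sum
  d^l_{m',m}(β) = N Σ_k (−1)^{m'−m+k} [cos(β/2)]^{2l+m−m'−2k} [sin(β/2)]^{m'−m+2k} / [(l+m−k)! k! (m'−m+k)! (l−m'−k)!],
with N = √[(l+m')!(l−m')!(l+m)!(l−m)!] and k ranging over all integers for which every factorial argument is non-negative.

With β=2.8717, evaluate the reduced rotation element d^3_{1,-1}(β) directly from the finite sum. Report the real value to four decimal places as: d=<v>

d^3_{1,-1}(β=2.8717) via Wigner's sum:
Half-angle: c=0.134537, s=0.990909. N=√(24·2·2·24)=48.000000
The bounds max(0,m−m')=0 and min(l+m,l−m')=2 give 3 terms
  k=0: (−1)^2·48.0000/(8)·0.1345^4·0.9909^2 = +0.001930
  k=1: (−1)^3·48.0000/(6)·0.1345^2·0.9909^4 = -0.139607
  k=2: (−1)^4·48.0000/(48)·0.1345^0·0.9909^6 = +0.946676
d^3_{1,-1}(2.8717) = +0.001930 -0.139607 +0.946676 = +0.808999

d=0.8090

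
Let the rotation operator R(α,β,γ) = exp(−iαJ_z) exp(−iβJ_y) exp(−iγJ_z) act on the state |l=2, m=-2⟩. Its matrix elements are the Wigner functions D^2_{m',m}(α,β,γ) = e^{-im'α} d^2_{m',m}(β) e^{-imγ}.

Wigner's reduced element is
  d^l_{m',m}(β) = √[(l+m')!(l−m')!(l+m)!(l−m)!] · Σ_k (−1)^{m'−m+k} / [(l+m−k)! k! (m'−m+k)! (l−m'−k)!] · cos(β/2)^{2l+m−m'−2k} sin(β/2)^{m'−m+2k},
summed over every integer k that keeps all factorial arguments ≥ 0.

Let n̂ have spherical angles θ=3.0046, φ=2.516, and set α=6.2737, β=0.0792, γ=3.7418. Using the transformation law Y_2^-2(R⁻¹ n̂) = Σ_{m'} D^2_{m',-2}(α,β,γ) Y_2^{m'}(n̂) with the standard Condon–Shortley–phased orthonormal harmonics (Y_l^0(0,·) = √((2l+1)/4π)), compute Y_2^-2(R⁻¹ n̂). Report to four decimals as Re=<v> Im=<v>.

Re=-0.0026 Im=-0.0011

Need the full column D^2_{m',-2} for m'=−2..2 at α=6.2737, β=0.0792, γ=3.7418.
cos(β/2)=0.999216, sin(β/2)=0.039590
d^2_{-2,-2}: single k=0 term ⇒ +0.996868;  D = +0.378400+0.922257i
d^2_{-1,-2}: single k=0 term ⇒ -0.078993;  D = -0.029290-0.073362i
d^2_{0,-2}: single k=0 term ⇒ +0.003833;  D = +0.001387+0.003573i
d^2_{1,-2}: single k=0 term ⇒ -0.000124;  D = -0.000044-0.000116i
d^2_{2,-2}: single k=0 term ⇒ +0.000002;  D = +0.000001+0.000002i
Y_2^{m'}(θ=3.0046,φ=2.516) and Σ D·Y over m':
  (+0.3784+0.9223i)·(+0.0023+0.0068i)  (-0.0293-0.0734i)·(+0.0847+0.0612i)  (+0.0014+0.0036i)·(+0.6131+0.0000i)  (-0.0000-0.0001i)·(-0.0847+0.0612i)  (+0.0000+0.0000i)·(+0.0023-0.0068i)
Y_2^-2(R⁻¹ n̂) = -0.002581-0.001134i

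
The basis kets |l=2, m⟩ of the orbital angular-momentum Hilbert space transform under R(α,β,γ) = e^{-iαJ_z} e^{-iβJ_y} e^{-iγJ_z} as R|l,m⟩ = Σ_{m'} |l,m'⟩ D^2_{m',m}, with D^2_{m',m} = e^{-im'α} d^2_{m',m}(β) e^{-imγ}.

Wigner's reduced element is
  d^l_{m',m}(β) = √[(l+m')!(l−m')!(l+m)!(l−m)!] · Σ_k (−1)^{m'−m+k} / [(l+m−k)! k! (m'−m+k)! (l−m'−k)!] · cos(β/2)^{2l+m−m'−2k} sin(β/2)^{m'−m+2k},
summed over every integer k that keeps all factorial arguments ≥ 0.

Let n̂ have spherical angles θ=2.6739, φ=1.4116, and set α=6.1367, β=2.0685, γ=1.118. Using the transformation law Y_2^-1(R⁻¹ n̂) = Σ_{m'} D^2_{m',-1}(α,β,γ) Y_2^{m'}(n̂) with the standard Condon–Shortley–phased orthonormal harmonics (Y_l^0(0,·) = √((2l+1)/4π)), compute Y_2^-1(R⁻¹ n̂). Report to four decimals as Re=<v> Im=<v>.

Need the full column D^2_{m',-1} for m'=−2..2 at α=6.1367, β=2.0685, γ=1.118.
cos(β/2)=0.511171, sin(β/2)=0.859479
d^2_{-2,-1}: single k=1 term ⇒ +0.229595;  D = +0.155789+0.168653i
d^2_{-1,-1}: k∈[0..1] ⇒ +0.068275 -0.579060 = -0.510785;  D = -0.288108-0.421776i
d^2_{0,-1}: k∈[0..1] ⇒ -0.281196 +0.794964 = +0.513769;  D = +0.224764+0.461995i
d^2_{1,-1}: k∈[0..1] ⇒ +0.579060 -0.545684 = +0.033376;  D = +0.010064+0.031822i
d^2_{2,-1}: single k=0 term ⇒ -0.649086;  D = -0.103299-0.640813i
Y_2^{m'}(θ=2.6739,φ=1.4116) and Σ D·Y over m':
  (+0.1558+0.1687i)·(-0.0746-0.0246i)  (-0.2881-0.4218i)·(-0.0493+0.3070i)  (+0.2248+0.4620i)·(+0.4385+0.0000i)  (+0.0101+0.0318i)·(+0.0493+0.3070i)  (-0.1033-0.6408i)·(-0.0746+0.0246i)
Y_2^-1(R⁻¹ n̂) = +0.248926+0.168420i

Re=0.2489 Im=0.1684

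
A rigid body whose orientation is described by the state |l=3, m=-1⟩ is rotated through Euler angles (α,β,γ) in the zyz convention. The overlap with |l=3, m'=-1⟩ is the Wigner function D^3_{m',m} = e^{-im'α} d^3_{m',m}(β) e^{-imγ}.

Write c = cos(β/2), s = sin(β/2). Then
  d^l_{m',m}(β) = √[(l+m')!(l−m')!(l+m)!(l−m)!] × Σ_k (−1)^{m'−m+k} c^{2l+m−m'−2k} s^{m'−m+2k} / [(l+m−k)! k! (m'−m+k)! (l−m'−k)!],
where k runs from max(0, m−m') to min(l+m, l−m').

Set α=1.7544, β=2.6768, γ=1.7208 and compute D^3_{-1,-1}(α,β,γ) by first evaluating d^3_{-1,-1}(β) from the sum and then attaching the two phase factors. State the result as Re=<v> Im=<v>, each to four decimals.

Re=-0.2497 Im=-0.0865

First d^3_{-1,-1}(β=2.6768), then the phase factors e^{-i(-1)α} and e^{-i(-1)γ}:
With c≡cos(β/2)=0.230310 and s≡sin(β/2)=0.973117, N=[2·24·2·24]^{1/2}=48.000000
The bounds max(0,m−m')=0 and min(l+m,l−m')=2 give 3 terms
  k=0: (−1)^0·48.0000/(48)·0.2303^6·0.9731^0 = +0.000149
  k=1: (−1)^1·48.0000/(6)·0.2303^4·0.9731^2 = -0.021314
  k=2: (−1)^2·48.0000/(8)·0.2303^2·0.9731^4 = +0.285389
d^3_{-1,-1}(2.6768) = +0.000149 -0.021314 +0.285389 = +0.264224
Phases: e^{-i·(-1)·1.7544}=-0.182574+0.983192i, e^{-i·(-1)·1.7208}=-0.149442+0.988771i ⇒ D=-0.249657-0.086521i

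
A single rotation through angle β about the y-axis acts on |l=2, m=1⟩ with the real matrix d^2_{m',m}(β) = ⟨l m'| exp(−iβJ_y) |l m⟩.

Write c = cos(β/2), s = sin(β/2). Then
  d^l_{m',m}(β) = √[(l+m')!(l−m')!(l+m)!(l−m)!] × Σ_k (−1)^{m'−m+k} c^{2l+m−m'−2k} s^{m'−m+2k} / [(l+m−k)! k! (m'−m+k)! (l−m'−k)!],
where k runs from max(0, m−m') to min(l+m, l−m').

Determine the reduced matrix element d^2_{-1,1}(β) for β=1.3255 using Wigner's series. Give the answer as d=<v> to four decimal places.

d^2_{-1,1}(β=1.3255) via Wigner's sum:
Half-angle: c=0.788303, s=0.615287. N=√(1·6·6·1)=6.000000
k∈{2,3} keeps every argument non-negative
  k=2: (−1)^0·6.0000/(2)·0.7883^2·0.6153^2 = +0.705770
  k=3: (−1)^1·6.0000/(6)·0.7883^0·0.6153^4 = -0.143321
d^2_{-1,1}(1.3255) = +0.705770 -0.143321 = +0.562449

d=0.5624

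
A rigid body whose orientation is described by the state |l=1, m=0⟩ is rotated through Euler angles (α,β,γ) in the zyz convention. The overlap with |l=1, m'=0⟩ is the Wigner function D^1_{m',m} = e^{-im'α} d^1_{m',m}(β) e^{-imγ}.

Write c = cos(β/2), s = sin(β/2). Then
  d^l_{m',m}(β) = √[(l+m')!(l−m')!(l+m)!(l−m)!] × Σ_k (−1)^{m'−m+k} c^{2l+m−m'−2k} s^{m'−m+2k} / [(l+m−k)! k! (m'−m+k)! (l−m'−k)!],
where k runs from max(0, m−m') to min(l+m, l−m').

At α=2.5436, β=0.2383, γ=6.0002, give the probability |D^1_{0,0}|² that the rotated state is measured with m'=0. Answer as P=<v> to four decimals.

First d^1_{0,0}(β=0.2383), then the phase factors e^{-i(0)α} and e^{-i(0)γ}:
c=cos(0.2383/2)=0.992910, s=sin(0.2383/2)=0.118868; N=√[1·1·1·1]=1.000000
k∈{0,1} keeps every argument non-negative
  k=0: (−1)^0·1.0000/(1)·0.9929^2·0.1189^0 = +0.985870
  k=1: (−1)^1·1.0000/(1)·0.9929^0·0.1189^2 = -0.014130
d^1_{0,0}(0.2383) = +0.985870 -0.014130 = +0.971741
|D^1_{0,0}|² = |d^1_{0,0}(β)|² = (+0.971741)² = 0.944280 (the z-rotation phases have unit modulus)

P=0.9443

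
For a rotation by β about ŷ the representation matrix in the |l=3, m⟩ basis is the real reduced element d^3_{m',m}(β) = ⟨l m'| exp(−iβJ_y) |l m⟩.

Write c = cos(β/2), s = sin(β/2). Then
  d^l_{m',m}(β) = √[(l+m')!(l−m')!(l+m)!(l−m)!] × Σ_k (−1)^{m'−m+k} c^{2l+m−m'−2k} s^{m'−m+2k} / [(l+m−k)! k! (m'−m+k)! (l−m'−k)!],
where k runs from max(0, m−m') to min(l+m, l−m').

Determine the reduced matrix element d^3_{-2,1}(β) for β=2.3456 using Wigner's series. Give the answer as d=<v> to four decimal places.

d^3_{-2,1}(β=2.3456) via Wigner's sum:
c=cos(2.3456/2)=0.387572, s=sin(2.3456/2)=0.921839; N=√[1·120·24·2]=75.894664
k: max(0,(1)−(-2))=3 … min(3+(1),3−(-2))=4
  k=3: (−1)^0·75.8947/(12)·0.3876^3·0.9218^3 = +0.288438
  k=4: (−1)^1·75.8947/(24)·0.3876^1·0.9218^5 = -0.815885
d^3_{-2,1}(2.3456) = +0.288438 -0.815885 = -0.527446

d=-0.5274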